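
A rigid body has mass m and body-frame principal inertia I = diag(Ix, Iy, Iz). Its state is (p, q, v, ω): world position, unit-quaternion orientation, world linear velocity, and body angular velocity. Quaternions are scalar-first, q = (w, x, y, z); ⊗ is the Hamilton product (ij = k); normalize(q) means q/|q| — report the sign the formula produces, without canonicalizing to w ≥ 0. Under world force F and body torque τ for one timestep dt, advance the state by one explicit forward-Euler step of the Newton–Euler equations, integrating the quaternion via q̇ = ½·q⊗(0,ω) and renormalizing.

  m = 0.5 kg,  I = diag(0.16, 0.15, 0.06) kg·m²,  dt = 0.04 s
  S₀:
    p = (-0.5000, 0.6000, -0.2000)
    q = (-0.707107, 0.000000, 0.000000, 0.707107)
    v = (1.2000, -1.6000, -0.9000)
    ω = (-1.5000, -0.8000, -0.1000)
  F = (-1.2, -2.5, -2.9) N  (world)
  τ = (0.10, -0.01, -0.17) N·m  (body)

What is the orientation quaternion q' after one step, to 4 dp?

q' = (-0.7053, 0.0325, -0.0099, 0.7081)

2q̇ = q⊗(0,ω) = (0.0707107, 1.6263461, -0.4949749, 0.0707107)
q + ½dt·q⊗(0,ω), renormalized = (-0.7053, 0.0325, -0.0099, 0.7081)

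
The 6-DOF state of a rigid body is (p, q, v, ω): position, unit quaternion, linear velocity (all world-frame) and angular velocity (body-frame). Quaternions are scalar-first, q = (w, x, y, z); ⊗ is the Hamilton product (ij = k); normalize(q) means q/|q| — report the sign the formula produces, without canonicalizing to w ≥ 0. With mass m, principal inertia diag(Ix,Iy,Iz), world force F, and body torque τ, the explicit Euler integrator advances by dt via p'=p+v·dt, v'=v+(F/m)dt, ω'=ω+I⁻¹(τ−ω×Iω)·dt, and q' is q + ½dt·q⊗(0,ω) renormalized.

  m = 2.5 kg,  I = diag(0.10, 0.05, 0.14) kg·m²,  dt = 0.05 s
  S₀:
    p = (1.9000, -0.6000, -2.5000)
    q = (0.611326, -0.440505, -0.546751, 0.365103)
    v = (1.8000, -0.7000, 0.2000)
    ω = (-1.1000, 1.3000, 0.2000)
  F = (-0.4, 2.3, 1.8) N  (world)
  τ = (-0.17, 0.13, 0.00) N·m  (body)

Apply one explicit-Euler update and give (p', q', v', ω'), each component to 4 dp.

p' = (1.9900, -0.6350, -2.4900)
q' = (0.6146, -0.4715, -0.5342, 0.3385)
v' = (1.7920, -0.6540, 0.2360)
ω' = (-1.1967, 1.4212, 0.1745)

new position p' = (1.9900, -0.6350, -2.4900)
v' = v + a·dt = (1.7920, -0.6540, 0.2360)
α = I⁻¹(τ − ω×Iω) = (-1.9340, 2.4240, -0.5107)
ω + α·dt = (-1.1967, 1.4212, 0.1745)
2q̇ = q⊗(0,ω) = (0.1532002, -1.2564427, 0.4812115, -1.0518174)
updated quaternion q' = (0.6146, -0.4715, -0.5342, 0.3385)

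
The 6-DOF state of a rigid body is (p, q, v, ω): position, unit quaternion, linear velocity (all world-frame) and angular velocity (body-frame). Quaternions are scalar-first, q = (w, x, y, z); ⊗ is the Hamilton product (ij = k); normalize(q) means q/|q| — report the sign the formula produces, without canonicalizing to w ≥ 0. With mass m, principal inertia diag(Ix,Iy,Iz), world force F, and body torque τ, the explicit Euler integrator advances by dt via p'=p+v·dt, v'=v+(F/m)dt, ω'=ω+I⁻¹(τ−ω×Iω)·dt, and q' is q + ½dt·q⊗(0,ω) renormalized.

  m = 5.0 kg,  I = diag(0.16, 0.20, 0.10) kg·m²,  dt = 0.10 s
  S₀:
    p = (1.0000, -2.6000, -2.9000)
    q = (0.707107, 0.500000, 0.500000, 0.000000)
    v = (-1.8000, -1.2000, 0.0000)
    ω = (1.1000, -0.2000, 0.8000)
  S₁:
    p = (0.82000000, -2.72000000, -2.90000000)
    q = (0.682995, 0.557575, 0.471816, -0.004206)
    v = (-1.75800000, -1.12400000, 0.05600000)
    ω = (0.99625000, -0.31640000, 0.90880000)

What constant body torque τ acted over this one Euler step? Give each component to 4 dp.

Δω = ω₁−ω₀ = (-0.10375000, -0.11640000, 0.10880000)
gyro term ω₀×Iω₀ = (0.0160, 0.0528, -0.0088)
applied torque τ = (-0.1500, -0.1800, 0.1000)

τ = (-0.1500, -0.1800, 0.1000)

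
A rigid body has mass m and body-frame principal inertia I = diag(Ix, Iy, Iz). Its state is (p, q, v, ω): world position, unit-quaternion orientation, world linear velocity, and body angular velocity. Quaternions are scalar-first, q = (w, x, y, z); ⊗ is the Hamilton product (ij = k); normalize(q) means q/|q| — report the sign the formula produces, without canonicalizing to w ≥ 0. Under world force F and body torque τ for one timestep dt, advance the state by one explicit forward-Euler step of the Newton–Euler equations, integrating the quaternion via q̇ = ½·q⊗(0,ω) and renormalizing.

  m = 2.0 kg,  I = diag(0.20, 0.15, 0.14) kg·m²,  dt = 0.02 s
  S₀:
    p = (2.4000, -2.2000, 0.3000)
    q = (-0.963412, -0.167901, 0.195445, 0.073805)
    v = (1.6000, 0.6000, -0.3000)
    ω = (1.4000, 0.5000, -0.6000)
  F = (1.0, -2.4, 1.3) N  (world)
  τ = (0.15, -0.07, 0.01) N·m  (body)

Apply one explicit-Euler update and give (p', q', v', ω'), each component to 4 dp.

p + v·dt = (2.4320, -2.1880, 0.2940)
new velocity v' = (1.6100, 0.5760, -0.2870)
angular accel α = (0.7350, -0.1307, 0.3214)
ω' = ω + α·dt = (1.4147, 0.4974, -0.5936)
2q̇ = q⊗(0,ω) = (0.1816219, -1.5029463, -0.4791196, 0.2204737)
q + ½dt·q⊗(0,ω), renormalized = (-0.9615, -0.1829, 0.1906, 0.0760)

p' = (2.4320, -2.1880, 0.2940)
q' = (-0.9615, -0.1829, 0.1906, 0.0760)
v' = (1.6100, 0.5760, -0.2870)
ω' = (1.4147, 0.4974, -0.5936)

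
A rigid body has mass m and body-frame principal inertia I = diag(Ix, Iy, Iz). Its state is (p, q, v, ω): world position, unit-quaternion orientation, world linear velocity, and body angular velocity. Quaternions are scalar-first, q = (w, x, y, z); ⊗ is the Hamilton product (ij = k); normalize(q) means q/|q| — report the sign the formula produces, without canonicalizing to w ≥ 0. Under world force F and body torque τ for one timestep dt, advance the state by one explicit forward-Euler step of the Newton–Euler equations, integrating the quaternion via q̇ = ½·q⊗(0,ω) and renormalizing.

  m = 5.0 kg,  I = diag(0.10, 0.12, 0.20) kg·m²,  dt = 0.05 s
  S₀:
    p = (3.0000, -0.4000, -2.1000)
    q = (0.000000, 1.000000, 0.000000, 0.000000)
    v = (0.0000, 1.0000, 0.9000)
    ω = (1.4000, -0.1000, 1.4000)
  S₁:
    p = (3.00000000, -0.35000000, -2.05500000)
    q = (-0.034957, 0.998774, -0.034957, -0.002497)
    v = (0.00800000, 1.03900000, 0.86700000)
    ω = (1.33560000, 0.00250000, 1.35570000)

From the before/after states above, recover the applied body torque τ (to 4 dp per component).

Δω = ω₁−ω₀ = (-0.06440000, 0.10250000, -0.04430000)
τ = I·(Δω/dt) + ω₀×(Iω₀) = (-0.1400, 0.0500, -0.1800)

τ = (-0.1400, 0.0500, -0.1800)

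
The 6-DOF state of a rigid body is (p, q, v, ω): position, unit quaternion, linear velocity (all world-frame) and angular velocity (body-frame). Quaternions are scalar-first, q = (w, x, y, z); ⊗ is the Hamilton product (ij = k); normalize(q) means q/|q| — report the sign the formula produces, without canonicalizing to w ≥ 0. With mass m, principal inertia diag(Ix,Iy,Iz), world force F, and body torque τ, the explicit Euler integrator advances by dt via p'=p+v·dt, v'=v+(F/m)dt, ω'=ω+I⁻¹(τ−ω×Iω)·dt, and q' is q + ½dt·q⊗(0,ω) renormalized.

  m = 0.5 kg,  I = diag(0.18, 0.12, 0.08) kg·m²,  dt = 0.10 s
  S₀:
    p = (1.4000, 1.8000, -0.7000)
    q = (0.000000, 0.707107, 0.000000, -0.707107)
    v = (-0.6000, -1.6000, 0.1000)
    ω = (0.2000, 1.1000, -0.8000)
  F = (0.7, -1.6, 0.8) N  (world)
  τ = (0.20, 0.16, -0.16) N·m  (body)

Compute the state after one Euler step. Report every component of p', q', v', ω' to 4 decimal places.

ω×(Iω) gyroscopic = (0.0352, -0.0160, -0.0132)
α = I⁻¹(τ − ω×Iω) = (0.9156, 1.4667, -1.8350)
ω + α·dt = (0.2916, 1.2467, -0.9835)
Hamilton product q⊗(0,ω) = (-0.7071070, 0.7778177, 0.4242642, 0.7778177)
updated quaternion q' = (-0.0353, 0.7442, 0.0212, -0.6666)
a = F/m = (1.4000, -3.2000, 1.6000)
p + v·dt = (1.3400, 1.6400, -0.6900)
v + (F/m)dt = (-0.4600, -1.9200, 0.2600)

p' = (1.3400, 1.6400, -0.6900)
q' = (-0.0353, 0.7442, 0.0212, -0.6666)
v' = (-0.4600, -1.9200, 0.2600)
ω' = (0.2916, 1.2467, -0.9835)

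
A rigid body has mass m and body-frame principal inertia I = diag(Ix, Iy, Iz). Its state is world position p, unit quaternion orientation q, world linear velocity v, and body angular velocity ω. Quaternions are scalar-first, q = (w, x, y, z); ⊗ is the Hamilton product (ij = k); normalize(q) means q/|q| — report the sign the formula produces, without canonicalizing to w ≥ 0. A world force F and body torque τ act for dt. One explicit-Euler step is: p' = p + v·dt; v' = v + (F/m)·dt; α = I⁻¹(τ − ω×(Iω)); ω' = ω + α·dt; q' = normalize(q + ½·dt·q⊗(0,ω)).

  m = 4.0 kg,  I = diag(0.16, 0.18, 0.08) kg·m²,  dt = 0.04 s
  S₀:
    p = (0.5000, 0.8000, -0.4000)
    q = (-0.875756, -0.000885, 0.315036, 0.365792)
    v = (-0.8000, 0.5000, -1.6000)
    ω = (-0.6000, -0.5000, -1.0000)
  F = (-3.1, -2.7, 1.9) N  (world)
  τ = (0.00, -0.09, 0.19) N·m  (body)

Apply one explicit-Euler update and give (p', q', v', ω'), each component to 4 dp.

p' = (0.4680, 0.8200, -0.4640)
q' = (-0.8650, 0.0070, 0.3193, 0.3870)
v' = (-0.8310, 0.4730, -1.5810)
ω' = (-0.5875, -0.5307, -0.9080)

precession coupling ω×(Iω) = (-0.0500, 0.0480, 0.0060)
(τ − ω×Iω)/I = (0.3125, -0.7667, 2.3000)
ω' = ω + α·dt = (-0.5875, -0.5307, -0.9080)
2q̇ = q⊗(0,ω) = (0.5227790, 0.3933136, 0.2175178, 1.0652201)
updated quaternion q' = (-0.8650, 0.0070, 0.3193, 0.3870)
a = (-0.7750, -0.6750, 0.4750)
new position p' = (0.4680, 0.8200, -0.4640)
v + (F/m)dt = (-0.8310, 0.4730, -1.5810)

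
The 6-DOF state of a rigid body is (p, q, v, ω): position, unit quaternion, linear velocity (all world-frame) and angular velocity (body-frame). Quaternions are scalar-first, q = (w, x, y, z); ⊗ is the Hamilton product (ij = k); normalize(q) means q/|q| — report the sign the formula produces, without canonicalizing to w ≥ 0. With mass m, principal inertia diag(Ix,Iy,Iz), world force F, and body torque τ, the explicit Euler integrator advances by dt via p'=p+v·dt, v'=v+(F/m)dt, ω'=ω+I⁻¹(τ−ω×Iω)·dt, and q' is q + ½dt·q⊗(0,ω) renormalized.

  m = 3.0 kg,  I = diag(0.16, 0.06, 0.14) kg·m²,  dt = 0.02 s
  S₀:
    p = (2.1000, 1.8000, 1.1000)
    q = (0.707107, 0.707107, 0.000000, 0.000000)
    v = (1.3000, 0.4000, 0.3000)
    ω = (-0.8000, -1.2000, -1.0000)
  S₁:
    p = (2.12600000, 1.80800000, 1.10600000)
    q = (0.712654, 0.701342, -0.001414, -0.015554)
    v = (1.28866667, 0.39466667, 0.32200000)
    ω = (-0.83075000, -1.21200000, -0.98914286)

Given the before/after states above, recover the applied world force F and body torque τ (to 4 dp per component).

F = (-1.7000, -0.8000, 3.3000)
τ = (-0.1500, -0.0200, -0.0200)

Δω = ω₁−ω₀ = (-0.03075000, -0.01200000, 0.01085714)
gyro term ω₀×Iω₀ = (0.0960, 0.0160, -0.0960)
I·α + gyro = (-0.1500, -0.0200, -0.0200)
velocity change Δv = (-0.01133333, -0.00533333, 0.02200000)
applied force F = (-1.7000, -0.8000, 3.3000)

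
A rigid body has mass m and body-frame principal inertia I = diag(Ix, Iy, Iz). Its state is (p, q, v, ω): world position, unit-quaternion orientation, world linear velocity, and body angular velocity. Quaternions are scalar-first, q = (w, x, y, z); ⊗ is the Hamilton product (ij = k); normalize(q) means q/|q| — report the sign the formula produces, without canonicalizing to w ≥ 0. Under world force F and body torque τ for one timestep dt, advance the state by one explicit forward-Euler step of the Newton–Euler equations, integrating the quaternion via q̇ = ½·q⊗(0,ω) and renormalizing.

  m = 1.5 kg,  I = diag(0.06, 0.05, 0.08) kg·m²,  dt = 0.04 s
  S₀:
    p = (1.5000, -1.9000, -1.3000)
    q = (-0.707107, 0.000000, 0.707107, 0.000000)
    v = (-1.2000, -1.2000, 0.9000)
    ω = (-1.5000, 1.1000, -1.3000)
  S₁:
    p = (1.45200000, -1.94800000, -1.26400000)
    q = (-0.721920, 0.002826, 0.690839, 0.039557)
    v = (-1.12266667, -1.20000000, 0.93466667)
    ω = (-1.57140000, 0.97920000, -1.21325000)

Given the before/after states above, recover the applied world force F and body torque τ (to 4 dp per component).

F = (2.9000, 0.0000, 1.3000)
τ = (-0.1500, -0.1900, 0.1900)

Δv = v₁−v₀ = (0.07733333, 0.00000000, 0.03466667)
applied force F = (2.9000, 0.0000, 1.3000)
rate change Δω = (-0.07140000, -0.12080000, 0.08675000)
I·α + gyro = (-0.1500, -0.1900, 0.1900)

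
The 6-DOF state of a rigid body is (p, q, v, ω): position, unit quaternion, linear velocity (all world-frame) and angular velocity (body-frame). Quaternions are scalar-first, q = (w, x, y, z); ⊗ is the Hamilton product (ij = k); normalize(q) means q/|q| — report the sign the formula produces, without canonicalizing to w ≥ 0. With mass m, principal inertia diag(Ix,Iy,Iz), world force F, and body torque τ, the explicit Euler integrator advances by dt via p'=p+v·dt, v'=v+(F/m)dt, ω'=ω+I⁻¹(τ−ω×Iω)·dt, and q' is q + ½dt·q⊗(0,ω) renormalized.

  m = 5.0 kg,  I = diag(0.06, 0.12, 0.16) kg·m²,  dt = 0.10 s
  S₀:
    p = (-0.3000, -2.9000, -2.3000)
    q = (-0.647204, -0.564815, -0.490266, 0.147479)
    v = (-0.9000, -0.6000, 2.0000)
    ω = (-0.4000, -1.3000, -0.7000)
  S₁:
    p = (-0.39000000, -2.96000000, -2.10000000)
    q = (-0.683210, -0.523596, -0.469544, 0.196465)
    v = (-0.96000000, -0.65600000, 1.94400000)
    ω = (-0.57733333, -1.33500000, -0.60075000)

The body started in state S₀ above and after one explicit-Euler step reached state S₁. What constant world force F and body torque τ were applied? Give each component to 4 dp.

velocity change Δv = (-0.06000000, -0.05600000, -0.05600000)
m·(v₁−v₀)/dt = (-3.0000, -2.8000, -2.8000)
Δω = ω₁−ω₀ = (-0.17733333, -0.03500000, 0.09925000)
I·α + gyro = (-0.0700, -0.0700, 0.1900)

F = (-3.0000, -2.8000, -2.8000)
τ = (-0.0700, -0.0700, 0.1900)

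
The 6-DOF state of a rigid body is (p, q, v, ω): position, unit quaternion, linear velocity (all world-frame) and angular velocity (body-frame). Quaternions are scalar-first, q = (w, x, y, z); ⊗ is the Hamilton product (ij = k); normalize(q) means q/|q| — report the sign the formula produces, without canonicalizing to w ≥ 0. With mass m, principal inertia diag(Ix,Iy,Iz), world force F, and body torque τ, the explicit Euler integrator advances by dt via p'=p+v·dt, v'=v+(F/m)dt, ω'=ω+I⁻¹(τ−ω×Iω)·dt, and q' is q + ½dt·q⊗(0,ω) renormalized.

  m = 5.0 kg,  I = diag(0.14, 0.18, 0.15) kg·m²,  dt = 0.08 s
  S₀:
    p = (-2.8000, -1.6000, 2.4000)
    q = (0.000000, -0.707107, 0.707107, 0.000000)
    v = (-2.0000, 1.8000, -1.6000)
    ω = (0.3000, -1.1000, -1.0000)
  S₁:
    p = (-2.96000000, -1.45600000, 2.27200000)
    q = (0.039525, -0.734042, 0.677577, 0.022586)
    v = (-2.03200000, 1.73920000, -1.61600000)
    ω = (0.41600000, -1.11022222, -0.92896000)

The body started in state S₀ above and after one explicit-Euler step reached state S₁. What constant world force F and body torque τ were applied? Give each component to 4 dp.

Δv = v₁−v₀ = (-0.03200000, -0.06080000, -0.01600000)
m·(v₁−v₀)/dt = (-2.0000, -3.8000, -1.0000)
rate change Δω = (0.11600000, -0.01022222, 0.07104000)
ω₀×(Iω₀) = (-0.0330, 0.0030, -0.0132)
τ = I·(Δω/dt) + ω₀×(Iω₀) = (0.1700, -0.0200, 0.1200)

F = (-2.0000, -3.8000, -1.0000)
τ = (0.1700, -0.0200, 0.1200)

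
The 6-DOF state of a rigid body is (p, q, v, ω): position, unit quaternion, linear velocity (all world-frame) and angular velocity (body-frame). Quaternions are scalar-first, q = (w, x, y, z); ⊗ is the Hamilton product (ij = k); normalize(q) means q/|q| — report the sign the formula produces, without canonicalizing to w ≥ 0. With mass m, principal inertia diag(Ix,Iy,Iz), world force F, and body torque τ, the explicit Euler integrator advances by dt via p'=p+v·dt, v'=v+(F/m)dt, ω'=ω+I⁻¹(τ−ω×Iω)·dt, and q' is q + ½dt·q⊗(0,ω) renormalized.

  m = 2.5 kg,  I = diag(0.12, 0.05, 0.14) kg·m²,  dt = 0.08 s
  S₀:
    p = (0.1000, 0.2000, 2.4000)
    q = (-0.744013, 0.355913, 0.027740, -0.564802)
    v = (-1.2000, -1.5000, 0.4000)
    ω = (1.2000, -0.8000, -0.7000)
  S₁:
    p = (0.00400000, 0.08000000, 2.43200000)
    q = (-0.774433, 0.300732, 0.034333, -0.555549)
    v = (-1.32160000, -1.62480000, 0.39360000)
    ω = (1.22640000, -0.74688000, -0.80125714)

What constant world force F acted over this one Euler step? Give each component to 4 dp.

F = (-3.8000, -3.9000, -0.2000)

v₁ − v₀ = (-0.12160000, -0.12480000, -0.00640000)
applied force F = (-3.8000, -3.9000, -0.2000)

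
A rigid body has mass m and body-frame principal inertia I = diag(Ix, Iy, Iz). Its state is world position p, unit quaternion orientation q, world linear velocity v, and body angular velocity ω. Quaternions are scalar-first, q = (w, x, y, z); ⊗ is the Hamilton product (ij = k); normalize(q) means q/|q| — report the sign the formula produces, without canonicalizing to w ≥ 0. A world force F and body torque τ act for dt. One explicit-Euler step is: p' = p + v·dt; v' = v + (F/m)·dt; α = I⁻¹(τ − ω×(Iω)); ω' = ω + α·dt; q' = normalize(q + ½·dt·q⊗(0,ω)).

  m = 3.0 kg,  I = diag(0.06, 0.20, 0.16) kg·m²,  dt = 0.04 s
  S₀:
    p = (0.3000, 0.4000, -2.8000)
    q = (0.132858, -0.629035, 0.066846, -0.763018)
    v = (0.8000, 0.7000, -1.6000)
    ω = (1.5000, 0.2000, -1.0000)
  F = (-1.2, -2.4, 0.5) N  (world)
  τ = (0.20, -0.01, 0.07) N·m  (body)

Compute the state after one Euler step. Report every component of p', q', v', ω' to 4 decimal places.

p' = (0.3320, 0.4280, -2.8640)
q' = (0.1361, -0.6229, 0.0319, -0.7697)
v' = (0.7840, 0.6680, -1.5933)
ω' = (1.6280, 0.1680, -0.9930)

linear accel F/m = (-0.4000, -0.8000, 0.1667)
p' = p + v·dt = (0.3320, 0.4280, -2.8640)
v' = v + a·dt = (0.7840, 0.6680, -1.5933)
precession coupling ω×(Iω) = (0.0080, 0.1500, 0.0420)
α = I⁻¹(τ − ω×Iω) = (3.2000, -0.8000, 0.1750)
ω + α·dt = (1.6280, 0.1680, -0.9930)
Hamilton product q⊗(0,ω) = (0.1671653, 0.2850446, -1.7469904, -0.3589340)
q' = normalize(q + ½dt·q⊗(0,ω)) = (0.1361, -0.6229, 0.0319, -0.7697)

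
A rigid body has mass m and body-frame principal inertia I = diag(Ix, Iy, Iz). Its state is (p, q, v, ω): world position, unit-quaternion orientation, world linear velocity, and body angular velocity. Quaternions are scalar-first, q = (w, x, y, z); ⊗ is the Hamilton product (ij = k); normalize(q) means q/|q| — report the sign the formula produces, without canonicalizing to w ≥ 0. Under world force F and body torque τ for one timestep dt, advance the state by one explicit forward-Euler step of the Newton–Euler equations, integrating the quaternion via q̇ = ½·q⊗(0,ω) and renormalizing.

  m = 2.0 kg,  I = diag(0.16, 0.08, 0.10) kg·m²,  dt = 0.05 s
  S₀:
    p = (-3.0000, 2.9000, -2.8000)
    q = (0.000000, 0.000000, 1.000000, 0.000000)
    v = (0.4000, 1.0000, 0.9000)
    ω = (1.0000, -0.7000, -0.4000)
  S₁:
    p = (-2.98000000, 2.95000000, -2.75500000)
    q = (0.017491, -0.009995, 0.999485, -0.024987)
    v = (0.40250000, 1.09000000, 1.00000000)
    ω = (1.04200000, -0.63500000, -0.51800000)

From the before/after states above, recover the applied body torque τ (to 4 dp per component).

τ = (0.1400, 0.0800, -0.1800)

ω₁ − ω₀ = (0.04200000, 0.06500000, -0.11800000)
τ = I·(Δω/dt) + ω₀×(Iω₀) = (0.1400, 0.0800, -0.1800)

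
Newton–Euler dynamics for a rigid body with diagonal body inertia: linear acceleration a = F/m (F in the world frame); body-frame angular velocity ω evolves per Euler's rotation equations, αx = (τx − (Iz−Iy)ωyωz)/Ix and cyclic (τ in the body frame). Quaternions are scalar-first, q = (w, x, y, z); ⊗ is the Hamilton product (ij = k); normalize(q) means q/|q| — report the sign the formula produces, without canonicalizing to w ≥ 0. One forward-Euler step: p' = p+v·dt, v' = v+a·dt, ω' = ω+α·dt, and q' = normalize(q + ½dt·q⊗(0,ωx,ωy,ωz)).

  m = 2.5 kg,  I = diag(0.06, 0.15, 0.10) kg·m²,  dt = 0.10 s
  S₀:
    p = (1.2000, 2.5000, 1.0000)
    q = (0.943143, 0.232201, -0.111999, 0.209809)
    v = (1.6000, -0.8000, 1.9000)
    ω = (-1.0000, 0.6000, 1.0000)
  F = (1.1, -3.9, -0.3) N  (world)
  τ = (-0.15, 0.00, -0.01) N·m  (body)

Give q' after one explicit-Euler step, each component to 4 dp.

q' = (0.9448, 0.1726, -0.1055, 0.2576)

2q̇ = q⊗(0,ω) = (0.0895914, -1.1810274, 0.1238758, 0.9704646)
q' = normalize(q + ½dt·q⊗(0,ω)) = (0.9448, 0.1726, -0.1055, 0.2576)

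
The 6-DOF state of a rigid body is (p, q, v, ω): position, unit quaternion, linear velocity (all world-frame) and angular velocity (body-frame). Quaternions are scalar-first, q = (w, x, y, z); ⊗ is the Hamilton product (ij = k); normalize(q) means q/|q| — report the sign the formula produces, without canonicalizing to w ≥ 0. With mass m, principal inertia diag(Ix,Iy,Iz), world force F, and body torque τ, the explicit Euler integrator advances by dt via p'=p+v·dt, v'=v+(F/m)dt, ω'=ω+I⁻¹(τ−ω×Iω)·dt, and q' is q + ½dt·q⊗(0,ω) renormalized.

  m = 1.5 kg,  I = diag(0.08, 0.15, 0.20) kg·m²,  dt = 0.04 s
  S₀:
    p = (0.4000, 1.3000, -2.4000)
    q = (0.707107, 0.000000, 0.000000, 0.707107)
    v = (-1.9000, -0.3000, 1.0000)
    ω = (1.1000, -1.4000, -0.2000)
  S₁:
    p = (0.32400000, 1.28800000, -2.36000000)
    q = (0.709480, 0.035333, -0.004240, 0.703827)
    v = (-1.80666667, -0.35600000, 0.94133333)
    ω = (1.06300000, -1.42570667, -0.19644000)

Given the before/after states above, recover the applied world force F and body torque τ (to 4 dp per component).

F = (3.5000, -2.1000, -2.2000)
τ = (-0.0600, -0.0700, -0.0900)

rate change Δω = (-0.03700000, -0.02570667, 0.00356000)
precession coupling = (0.0140, 0.0264, -0.1078)
I·α + gyro = (-0.0600, -0.0700, -0.0900)
v₁ − v₀ = (0.09333333, -0.05600000, -0.05866667)
F = m·Δv/dt = (3.5000, -2.1000, -2.2000)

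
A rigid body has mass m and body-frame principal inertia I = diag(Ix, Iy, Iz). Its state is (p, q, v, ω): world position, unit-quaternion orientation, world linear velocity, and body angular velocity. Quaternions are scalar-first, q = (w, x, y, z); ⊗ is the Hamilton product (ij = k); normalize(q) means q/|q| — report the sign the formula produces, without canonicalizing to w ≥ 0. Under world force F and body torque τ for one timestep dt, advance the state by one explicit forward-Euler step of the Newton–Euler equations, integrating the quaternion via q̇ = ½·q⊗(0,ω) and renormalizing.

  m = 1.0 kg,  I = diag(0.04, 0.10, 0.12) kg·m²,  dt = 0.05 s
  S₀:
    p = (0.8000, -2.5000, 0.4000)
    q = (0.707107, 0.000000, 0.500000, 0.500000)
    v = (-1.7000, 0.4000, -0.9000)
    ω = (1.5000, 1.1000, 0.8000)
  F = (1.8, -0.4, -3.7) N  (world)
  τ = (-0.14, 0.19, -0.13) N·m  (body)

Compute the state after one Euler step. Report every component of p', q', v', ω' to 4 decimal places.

a = (1.8000, -0.4000, -3.7000)
p' = p + v·dt = (0.7150, -2.4800, 0.3550)
v' = v + a·dt = (-1.6100, 0.3800, -1.0850)
ω×(Iω) gyroscopic = (0.0176, -0.0960, 0.0990)
α = I⁻¹(τ − ω×Iω) = (-3.9400, 2.8600, -1.9083)
ω' = ω + α·dt = (1.3030, 1.2430, 0.7046)
Hamilton product q⊗(0,ω) = (-0.9500000, 0.9106605, 1.5278177, -0.1843144)
q' = normalize(q + ½dt·q⊗(0,ω)) = (0.6825, 0.0227, 0.5375, 0.4948)

p' = (0.7150, -2.4800, 0.3550)
q' = (0.6825, 0.0227, 0.5375, 0.4948)
v' = (-1.6100, 0.3800, -1.0850)
ω' = (1.3030, 1.2430, 0.7046)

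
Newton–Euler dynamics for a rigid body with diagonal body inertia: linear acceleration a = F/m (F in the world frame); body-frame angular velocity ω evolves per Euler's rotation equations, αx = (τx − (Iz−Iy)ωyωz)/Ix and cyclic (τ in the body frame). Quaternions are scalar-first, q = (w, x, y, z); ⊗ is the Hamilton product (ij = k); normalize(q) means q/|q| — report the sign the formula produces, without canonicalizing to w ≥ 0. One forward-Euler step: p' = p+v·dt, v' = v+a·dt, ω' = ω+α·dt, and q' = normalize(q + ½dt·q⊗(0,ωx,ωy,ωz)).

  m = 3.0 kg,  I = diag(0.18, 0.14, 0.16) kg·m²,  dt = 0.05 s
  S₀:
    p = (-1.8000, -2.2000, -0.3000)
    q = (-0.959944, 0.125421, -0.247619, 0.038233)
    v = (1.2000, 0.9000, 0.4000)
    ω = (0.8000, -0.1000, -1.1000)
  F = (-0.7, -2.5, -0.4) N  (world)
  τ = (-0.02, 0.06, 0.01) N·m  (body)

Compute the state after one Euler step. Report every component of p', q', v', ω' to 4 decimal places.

precession coupling ω×(Iω) = (0.0022, -0.0176, 0.0032)
α = I⁻¹(τ − ω×Iω) = (-0.1233, 0.5543, 0.0425)
ω' = ω + α·dt = (0.7938, -0.0723, -1.0979)
q⊗(0,ω) = (-0.0830424, -0.4917510, 0.2645439, 1.2414915)
q' = normalize(q + ½dt·q⊗(0,ω)) = (-0.9615, 0.1131, -0.2409, 0.0692)
new position p' = (-1.7400, -2.1550, -0.2800)
v' = v + a·dt = (1.1883, 0.8583, 0.3933)

p' = (-1.7400, -2.1550, -0.2800)
q' = (-0.9615, 0.1131, -0.2409, 0.0692)
v' = (1.1883, 0.8583, 0.3933)
ω' = (0.7938, -0.0723, -1.0979)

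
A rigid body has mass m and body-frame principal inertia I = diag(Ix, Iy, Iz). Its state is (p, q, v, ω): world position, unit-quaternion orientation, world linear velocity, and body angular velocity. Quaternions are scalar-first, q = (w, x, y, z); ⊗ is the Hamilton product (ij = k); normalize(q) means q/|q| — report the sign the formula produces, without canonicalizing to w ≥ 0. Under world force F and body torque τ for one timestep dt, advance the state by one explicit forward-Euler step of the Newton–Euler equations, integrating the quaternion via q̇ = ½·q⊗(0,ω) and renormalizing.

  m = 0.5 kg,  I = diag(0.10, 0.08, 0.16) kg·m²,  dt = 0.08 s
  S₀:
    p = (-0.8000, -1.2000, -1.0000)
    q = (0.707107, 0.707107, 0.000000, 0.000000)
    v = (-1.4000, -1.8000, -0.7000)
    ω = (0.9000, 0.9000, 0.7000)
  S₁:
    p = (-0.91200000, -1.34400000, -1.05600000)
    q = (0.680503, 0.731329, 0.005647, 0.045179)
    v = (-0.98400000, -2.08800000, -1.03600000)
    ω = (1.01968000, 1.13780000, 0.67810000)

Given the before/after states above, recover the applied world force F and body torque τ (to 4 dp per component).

velocity change Δv = (0.41600000, -0.28800000, -0.33600000)
applied force F = (2.6000, -1.8000, -2.1000)
ω₁ − ω₀ = (0.11968000, 0.23780000, -0.02190000)
precession coupling = (0.0504, -0.0378, -0.0162)
I·α + gyro = (0.2000, 0.2000, -0.0600)

F = (2.6000, -1.8000, -2.1000)
τ = (0.2000, 0.2000, -0.0600)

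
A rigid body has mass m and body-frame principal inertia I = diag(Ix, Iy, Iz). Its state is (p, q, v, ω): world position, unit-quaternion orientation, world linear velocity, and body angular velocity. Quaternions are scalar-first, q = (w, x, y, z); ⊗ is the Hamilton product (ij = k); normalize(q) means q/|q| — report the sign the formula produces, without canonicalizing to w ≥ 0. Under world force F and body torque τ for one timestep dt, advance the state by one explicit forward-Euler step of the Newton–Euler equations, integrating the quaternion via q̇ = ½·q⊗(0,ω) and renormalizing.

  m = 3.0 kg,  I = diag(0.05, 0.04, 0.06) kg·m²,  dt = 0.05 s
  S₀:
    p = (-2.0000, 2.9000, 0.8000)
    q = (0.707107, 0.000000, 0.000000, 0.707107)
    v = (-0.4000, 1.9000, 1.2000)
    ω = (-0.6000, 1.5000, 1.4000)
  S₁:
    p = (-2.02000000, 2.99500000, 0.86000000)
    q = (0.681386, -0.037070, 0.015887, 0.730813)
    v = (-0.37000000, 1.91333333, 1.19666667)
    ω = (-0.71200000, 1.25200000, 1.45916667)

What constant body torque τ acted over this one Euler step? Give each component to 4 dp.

τ = (-0.0700, -0.1900, 0.0800)

rate change Δω = (-0.11200000, -0.24800000, 0.05916667)
ω₀×(Iω₀) = (0.0420, 0.0084, 0.0090)
applied torque τ = (-0.0700, -0.1900, 0.0800)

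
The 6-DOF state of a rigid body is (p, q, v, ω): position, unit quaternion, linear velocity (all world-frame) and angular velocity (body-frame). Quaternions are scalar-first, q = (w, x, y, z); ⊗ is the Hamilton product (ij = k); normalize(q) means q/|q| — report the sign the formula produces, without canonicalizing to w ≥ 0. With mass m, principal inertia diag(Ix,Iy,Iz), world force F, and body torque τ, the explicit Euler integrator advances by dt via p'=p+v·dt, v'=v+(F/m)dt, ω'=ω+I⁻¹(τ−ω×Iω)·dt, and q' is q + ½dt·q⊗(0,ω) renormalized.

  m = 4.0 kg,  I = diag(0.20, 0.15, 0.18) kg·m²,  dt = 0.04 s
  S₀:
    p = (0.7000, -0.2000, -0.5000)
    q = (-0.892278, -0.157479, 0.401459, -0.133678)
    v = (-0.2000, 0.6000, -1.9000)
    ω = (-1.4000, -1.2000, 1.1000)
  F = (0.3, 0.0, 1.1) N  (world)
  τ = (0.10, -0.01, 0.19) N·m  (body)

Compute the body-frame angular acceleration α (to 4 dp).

α = (0.6980, 0.1387, 1.5222)

ω×(Iω) gyroscopic = (-0.0396, -0.0308, -0.0840)
α = I⁻¹(τ − ω×Iω) = (0.6980, 0.1387, 1.5222)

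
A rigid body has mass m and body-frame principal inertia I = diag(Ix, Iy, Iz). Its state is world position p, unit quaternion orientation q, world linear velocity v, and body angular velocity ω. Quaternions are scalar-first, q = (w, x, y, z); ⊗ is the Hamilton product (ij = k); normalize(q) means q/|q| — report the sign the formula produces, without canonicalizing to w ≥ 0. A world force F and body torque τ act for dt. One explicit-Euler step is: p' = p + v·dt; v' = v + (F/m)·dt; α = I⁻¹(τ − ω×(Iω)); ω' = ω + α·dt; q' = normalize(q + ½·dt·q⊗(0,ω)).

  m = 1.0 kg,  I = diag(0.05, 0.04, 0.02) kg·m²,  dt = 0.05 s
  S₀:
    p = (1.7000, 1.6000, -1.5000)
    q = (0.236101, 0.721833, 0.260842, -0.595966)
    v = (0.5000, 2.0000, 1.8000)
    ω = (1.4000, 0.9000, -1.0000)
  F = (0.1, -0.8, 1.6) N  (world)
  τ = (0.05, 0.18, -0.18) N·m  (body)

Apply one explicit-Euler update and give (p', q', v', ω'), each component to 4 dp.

p' = (1.7250, 1.7000, -1.4100)
q' = (0.1898, 0.7361, 0.2630, -0.5941)
v' = (0.5050, 1.9600, 1.8800)
ω' = (1.4320, 1.1775, -1.4185)

a = F/m = (0.1000, -0.8000, 1.6000)
p + v·dt = (1.7250, 1.7000, -1.4100)
v + (F/m)dt = (0.5050, 1.9600, 1.8800)
precession coupling ω×(Iω) = (0.0180, -0.0420, -0.0126)
α = I⁻¹(τ − ω×Iω) = (0.6400, 5.5500, -8.3700)
new body rate ω' = (1.4320, 1.1775, -1.4185)
Hamilton product q⊗(0,ω) = (-1.8412900, 0.6060688, 0.0999715, 0.0483699)
q + ½dt·q⊗(0,ω), renormalized = (0.1898, 0.7361, 0.2630, -0.5941)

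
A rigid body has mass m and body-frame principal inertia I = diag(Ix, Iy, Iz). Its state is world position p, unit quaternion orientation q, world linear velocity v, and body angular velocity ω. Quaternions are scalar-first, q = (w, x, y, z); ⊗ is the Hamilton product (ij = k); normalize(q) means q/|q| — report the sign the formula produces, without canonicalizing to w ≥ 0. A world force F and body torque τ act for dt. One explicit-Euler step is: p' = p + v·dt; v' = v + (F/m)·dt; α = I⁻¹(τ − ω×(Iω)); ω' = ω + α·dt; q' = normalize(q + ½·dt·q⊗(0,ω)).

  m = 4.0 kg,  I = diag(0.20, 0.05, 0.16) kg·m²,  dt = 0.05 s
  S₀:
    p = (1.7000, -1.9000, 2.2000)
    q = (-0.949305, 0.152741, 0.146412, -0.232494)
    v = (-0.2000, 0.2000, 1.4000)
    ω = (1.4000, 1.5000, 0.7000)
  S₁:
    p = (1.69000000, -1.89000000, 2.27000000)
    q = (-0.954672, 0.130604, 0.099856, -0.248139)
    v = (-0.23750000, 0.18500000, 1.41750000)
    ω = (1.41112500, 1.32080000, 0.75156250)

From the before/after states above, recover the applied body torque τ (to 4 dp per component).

τ = (0.1600, -0.1400, -0.1500)

ω₁ − ω₀ = (0.01112500, -0.17920000, 0.05156250)
precession coupling = (0.1155, 0.0392, -0.3150)
applied torque τ = (0.1600, -0.1400, -0.1500)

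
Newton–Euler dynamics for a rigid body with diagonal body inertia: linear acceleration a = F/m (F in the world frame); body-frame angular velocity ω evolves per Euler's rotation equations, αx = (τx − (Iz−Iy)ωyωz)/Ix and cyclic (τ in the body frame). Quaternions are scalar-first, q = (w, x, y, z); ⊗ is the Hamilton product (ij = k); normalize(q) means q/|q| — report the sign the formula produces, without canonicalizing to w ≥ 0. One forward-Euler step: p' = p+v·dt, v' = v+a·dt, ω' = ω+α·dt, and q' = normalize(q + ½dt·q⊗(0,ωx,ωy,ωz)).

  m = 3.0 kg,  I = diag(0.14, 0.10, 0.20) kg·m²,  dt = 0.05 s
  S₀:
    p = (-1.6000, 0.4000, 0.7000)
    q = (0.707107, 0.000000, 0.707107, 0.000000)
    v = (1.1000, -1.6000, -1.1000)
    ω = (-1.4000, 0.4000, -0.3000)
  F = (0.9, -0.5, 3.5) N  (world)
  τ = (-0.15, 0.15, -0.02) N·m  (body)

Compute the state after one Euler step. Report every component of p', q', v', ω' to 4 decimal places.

ω×(Iω) gyroscopic = (-0.0120, -0.0252, 0.0224)
α = I⁻¹(τ − ω×Iω) = (-0.9857, 1.7520, -0.2120)
ω + α·dt = (-1.4493, 0.4876, -0.3106)
q⊗(0,ω) = (-0.2828428, -1.2020819, 0.2828428, 0.7778177)
q + ½dt·q⊗(0,ω), renormalized = (0.6996, -0.0300, 0.7137, 0.0194)
linear accel F/m = (0.3000, -0.1667, 1.1667)
p + v·dt = (-1.5450, 0.3200, 0.6450)
v' = v + a·dt = (1.1150, -1.6083, -1.0417)

p' = (-1.5450, 0.3200, 0.6450)
q' = (0.6996, -0.0300, 0.7137, 0.0194)
v' = (1.1150, -1.6083, -1.0417)
ω' = (-1.4493, 0.4876, -0.3106)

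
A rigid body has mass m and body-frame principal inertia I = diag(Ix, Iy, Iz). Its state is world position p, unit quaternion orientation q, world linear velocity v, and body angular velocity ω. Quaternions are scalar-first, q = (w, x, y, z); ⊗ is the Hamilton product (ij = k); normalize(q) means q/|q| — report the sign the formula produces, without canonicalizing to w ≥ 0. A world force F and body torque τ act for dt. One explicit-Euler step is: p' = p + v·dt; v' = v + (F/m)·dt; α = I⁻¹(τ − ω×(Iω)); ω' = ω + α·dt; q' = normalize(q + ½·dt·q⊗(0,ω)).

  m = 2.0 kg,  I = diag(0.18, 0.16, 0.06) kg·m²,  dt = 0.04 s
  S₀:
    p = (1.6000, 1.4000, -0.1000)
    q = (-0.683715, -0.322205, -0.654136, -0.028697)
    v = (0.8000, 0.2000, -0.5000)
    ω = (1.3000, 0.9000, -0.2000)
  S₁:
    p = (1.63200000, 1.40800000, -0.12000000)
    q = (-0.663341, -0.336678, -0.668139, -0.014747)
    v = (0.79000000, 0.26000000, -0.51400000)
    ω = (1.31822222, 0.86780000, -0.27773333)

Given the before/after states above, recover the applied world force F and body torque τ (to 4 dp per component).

ω₁ − ω₀ = (0.01822222, -0.03220000, -0.07773333)
precession coupling = (0.0180, -0.0312, -0.0234)
applied torque τ = (0.1000, -0.1600, -0.1400)
Δv = v₁−v₀ = (-0.01000000, 0.06000000, -0.01400000)
applied force F = (-0.5000, 3.0000, -0.7000)

F = (-0.5000, 3.0000, -0.7000)
τ = (0.1000, -0.1600, -0.1400)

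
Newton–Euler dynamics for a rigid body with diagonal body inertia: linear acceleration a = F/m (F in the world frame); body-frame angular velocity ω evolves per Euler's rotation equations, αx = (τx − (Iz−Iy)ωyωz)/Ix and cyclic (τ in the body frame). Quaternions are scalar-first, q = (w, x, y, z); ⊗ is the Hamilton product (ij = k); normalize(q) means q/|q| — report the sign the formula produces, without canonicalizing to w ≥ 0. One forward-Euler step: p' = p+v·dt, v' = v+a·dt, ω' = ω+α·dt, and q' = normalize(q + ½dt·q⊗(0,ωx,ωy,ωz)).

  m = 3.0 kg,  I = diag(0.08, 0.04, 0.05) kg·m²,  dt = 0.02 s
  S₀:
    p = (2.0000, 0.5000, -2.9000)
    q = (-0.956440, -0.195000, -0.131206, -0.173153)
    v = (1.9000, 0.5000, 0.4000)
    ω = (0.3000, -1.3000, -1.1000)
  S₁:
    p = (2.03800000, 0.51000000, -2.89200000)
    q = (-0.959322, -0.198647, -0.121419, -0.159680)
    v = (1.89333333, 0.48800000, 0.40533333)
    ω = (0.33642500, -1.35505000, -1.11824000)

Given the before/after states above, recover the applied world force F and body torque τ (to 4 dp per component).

v₁ − v₀ = (-0.00666667, -0.01200000, 0.00533333)
applied force F = (-1.0000, -1.8000, 0.8000)
ω₁ − ω₀ = (0.03642500, -0.05505000, -0.01824000)
ω₀×(Iω₀) = (0.0143, -0.0099, 0.0156)
τ = I·(Δω/dt) + ω₀×(Iω₀) = (0.1600, -0.1200, -0.0300)

F = (-1.0000, -1.8000, 0.8000)
τ = (0.1600, -0.1200, -0.0300)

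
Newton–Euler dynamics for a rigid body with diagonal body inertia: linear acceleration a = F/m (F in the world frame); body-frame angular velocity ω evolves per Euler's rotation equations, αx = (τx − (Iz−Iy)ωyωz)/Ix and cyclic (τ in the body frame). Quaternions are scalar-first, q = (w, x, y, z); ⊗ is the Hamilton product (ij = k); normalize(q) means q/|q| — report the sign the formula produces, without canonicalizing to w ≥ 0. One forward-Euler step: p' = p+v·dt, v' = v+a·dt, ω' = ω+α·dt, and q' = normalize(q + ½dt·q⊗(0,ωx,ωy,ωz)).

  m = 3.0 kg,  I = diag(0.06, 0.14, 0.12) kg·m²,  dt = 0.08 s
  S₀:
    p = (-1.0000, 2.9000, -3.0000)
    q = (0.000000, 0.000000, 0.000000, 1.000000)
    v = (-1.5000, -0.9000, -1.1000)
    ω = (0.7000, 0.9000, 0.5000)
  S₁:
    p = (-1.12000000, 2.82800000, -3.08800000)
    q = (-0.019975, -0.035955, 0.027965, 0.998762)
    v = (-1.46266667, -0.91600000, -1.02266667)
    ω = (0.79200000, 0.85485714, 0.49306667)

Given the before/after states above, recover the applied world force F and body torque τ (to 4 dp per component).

F = (1.4000, -0.6000, 2.9000)
τ = (0.0600, -0.1000, 0.0400)

Δv = v₁−v₀ = (0.03733333, -0.01600000, 0.07733333)
m·(v₁−v₀)/dt = (1.4000, -0.6000, 2.9000)
Δω = ω₁−ω₀ = (0.09200000, -0.04514286, -0.00693333)
precession coupling = (-0.0090, -0.0210, 0.0504)
τ = I·(Δω/dt) + ω₀×(Iω₀) = (0.0600, -0.1000, 0.0400)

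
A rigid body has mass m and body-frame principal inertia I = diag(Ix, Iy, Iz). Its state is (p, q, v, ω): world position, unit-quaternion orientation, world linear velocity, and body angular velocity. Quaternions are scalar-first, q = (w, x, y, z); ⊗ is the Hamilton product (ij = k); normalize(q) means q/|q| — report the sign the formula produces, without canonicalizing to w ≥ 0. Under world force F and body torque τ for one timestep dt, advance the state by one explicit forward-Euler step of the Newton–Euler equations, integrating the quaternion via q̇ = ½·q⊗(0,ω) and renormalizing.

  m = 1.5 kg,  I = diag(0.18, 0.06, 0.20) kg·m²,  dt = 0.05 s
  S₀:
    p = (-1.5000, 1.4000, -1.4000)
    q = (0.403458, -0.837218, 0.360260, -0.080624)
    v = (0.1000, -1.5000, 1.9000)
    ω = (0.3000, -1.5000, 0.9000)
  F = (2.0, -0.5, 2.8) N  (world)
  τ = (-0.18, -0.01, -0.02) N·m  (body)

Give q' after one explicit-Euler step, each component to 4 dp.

2q̇ = q⊗(0,ω) = (0.8641170, 0.3243354, 0.1241220, 1.5108612)
q' = normalize(q + ½dt·q⊗(0,ω)) = (0.4246, -0.8283, 0.3630, -0.0428)

q' = (0.4246, -0.8283, 0.3630, -0.0428)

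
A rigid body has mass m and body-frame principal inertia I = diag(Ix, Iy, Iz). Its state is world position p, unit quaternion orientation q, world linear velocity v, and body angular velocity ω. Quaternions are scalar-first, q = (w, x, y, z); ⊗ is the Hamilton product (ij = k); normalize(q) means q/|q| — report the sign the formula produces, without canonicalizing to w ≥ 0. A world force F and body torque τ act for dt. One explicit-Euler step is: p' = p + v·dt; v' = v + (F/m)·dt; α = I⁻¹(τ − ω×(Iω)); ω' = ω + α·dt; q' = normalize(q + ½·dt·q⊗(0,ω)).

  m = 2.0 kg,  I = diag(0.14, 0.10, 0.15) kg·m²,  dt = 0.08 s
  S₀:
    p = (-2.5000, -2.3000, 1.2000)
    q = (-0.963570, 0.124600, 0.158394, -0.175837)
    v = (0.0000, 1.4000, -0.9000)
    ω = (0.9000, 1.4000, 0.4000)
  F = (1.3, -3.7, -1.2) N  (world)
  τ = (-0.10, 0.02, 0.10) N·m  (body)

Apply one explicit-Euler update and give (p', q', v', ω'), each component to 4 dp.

p' = (-2.5000, -2.1880, 1.1280)
q' = (-0.9718, 0.1021, 0.0959, -0.1895)
v' = (0.0520, 1.2520, -0.9480)
ω' = (0.8269, 1.4189, 0.4802)

ω×(Iω) gyroscopic = (0.0280, -0.0036, -0.0504)
(τ − ω×Iω)/I = (-0.9143, 0.2360, 1.0027)
ω + α·dt = (0.8269, 1.4189, 0.4802)
Hamilton product q⊗(0,ω) = (-0.2635568, -0.5576836, -1.5570913, -0.3535426)
updated quaternion q' = (-0.9718, 0.1021, 0.0959, -0.1895)
new position p' = (-2.5000, -2.1880, 1.1280)
new velocity v' = (0.0520, 1.2520, -0.9480)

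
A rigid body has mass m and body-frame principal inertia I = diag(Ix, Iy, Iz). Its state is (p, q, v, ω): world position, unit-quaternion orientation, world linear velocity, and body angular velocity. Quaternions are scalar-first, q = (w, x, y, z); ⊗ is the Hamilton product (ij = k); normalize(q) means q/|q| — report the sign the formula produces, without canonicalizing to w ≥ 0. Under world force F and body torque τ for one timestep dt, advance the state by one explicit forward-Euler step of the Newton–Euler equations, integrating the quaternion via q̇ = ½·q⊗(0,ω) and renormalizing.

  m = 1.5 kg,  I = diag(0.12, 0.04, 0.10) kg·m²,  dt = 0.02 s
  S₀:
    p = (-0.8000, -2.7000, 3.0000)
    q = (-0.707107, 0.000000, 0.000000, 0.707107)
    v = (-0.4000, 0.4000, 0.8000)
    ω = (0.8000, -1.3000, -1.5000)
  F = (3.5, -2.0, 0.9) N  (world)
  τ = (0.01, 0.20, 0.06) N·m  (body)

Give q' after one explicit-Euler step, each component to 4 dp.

q' = (-0.6963, 0.0035, 0.0148, 0.7175)

Hamilton product q⊗(0,ω) = (1.0606605, 0.3535535, 1.4849247, 1.0606605)
updated quaternion q' = (-0.6963, 0.0035, 0.0148, 0.7175)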